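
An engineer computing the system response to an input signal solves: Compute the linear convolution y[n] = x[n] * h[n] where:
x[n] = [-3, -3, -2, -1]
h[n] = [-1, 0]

y[n] = sum_k x[k]*h[n-k]. Output length = len(x) + len(h) - 1 = 4 + 2 - 1 = 5.
y[0] = -3*-1 = 3
y[1] = -3*-1 + -3*0 = 3
y[2] = -2*-1 + -3*0 = 2
y[3] = -1*-1 + -2*0 = 1
y[4] = -1*0 = 0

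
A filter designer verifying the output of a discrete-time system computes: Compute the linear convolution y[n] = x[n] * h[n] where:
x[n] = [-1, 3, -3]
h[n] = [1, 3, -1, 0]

y[n] = sum_k x[k]*h[n-k]. Output length = len(x) + len(h) - 1 = 3 + 4 - 1 = 6.
y[0] = -1*1 = -1
y[1] = 3*1 + -1*3 = 0
y[2] = -3*1 + 3*3 + -1*-1 = 7
y[3] = -3*3 + 3*-1 + -1*0 = -12
y[4] = -3*-1 + 3*0 = 3
y[5] = -3*0 = 0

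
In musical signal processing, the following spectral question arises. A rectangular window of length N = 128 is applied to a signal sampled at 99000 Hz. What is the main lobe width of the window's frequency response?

For a rectangular window of length N,
the main lobe width in frequency is 2*f_s/N.
= 2*99000/128 = 12375/8 Hz
This determines the minimum frequency separation for resolving two sinusoids.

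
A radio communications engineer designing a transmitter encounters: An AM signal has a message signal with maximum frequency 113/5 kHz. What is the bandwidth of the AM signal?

In AM (double-sideband), the bandwidth is twice the message frequency.
BW = 2 * f_m = 2 * 113/5 kHz = 226/5 kHz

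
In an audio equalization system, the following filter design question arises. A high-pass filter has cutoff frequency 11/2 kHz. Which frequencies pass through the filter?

A high-pass filter passes all frequencies above the cutoff frequency 11/2 kHz and attenuates lower frequencies.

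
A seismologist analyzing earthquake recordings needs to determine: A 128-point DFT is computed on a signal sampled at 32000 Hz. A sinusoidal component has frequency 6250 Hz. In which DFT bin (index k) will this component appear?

DFT frequency resolution = f_s/N = 32000/128 = 250 Hz
Bin index k = f_signal / resolution = 6250 / 250 = 25
The signal frequency 6250 Hz falls in DFT bin k = 25.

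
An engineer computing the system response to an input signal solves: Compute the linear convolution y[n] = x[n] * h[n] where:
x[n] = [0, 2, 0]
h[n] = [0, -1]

y[n] = sum_k x[k]*h[n-k]. Output length = len(x) + len(h) - 1 = 3 + 2 - 1 = 4.
y[0] = 0*0 = 0
y[1] = 2*0 + 0*-1 = 0
y[2] = 0*0 + 2*-1 = -2
y[3] = 0*-1 = 0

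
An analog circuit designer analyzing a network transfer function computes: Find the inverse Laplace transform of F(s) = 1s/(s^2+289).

Standard pair: s/(s^2+w^2) <-> cos(wt)*u(t)
With k=1, w=17: f(t) = cos(17t)*u(t)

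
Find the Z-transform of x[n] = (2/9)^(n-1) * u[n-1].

Time-shifting property: if X(z) = Z{x[n]}, then Z{x[n-d]} = z^(-d) * X(z)
X(z) = z/(z - 2/9) for x[n] = (2/9)^n * u[n]
Z{x[n-1]} = z^(-1) * z/(z - 2/9) = 1/(z - 2/9)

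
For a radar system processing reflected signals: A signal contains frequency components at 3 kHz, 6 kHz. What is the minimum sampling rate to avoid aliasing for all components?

The highest frequency component is f_max = 6 kHz.
Nyquist rate = 2 * f_max = 2 * 6 kHz = 12 kHz.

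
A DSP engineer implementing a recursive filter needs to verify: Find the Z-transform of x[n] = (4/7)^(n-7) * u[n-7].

Time-shifting property: if X(z) = Z{x[n]}, then Z{x[n-d]} = z^(-d) * X(z)
X(z) = z/(z - 4/7) for x[n] = (4/7)^n * u[n]
Z{x[n-7]} = z^(-7) * z/(z - 4/7) = z^(-6)/(z - 4/7)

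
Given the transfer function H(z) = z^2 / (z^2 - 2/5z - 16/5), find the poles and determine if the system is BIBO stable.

Poles are roots of the denominator: z^2 - 2/5z - 16/5 = 0.
Quadratic formula: z = [-(-2/5) +/- sqrt((-2/5)^2 - 4*(-16/5))] / 2
Discriminant = 4/25 + 64/5 = 324/25; sqrt = 18/5.
z = (2/5 +/- 18/5) / 2 => z = 2 or z = -8/5.
|p1| = 8/5, |p2| = 2.
For BIBO stability, all poles must lie inside the unit circle (|p| < 1).
System is UNSTABLE since at least one |p| >= 1.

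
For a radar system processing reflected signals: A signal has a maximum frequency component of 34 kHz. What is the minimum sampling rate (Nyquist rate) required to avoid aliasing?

By the Nyquist-Shannon sampling theorem,
the minimum sampling rate (Nyquist rate) must be at least 2 * f_max.
Nyquist rate = 2 * 34 kHz = 68 kHz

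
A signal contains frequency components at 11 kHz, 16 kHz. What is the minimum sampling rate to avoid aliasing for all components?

The highest frequency component is f_max = 16 kHz.
Nyquist rate = 2 * f_max = 2 * 16 kHz = 32 kHz.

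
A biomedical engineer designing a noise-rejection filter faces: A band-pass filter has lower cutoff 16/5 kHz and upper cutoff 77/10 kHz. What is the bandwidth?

Bandwidth = f_high - f_low
= 77/10 kHz - 16/5 kHz = 9/2 kHz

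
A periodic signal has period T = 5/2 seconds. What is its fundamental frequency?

The fundamental frequency is the reciprocal of the period.
f = 1/T = 1/(5/2) = 2/5 Hz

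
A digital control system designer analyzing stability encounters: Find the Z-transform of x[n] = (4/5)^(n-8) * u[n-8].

Time-shifting property: if X(z) = Z{x[n]}, then Z{x[n-d]} = z^(-d) * X(z)
X(z) = z/(z - 4/5) for x[n] = (4/5)^n * u[n]
Z{x[n-8]} = z^(-8) * z/(z - 4/5) = z^(-7)/(z - 4/5)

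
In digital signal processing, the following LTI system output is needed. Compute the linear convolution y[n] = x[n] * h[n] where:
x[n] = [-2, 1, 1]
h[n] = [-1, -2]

y[n] = sum_k x[k]*h[n-k]. Output length = len(x) + len(h) - 1 = 3 + 2 - 1 = 4.
y[0] = -2*-1 = 2
y[1] = 1*-1 + -2*-2 = 3
y[2] = 1*-1 + 1*-2 = -3
y[3] = 1*-2 = -2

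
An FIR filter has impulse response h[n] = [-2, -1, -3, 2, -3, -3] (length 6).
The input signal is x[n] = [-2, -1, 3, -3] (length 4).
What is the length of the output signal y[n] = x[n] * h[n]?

For linear convolution, the output length is:
len(y) = len(x) + len(h) - 1 = 4 + 6 - 1 = 9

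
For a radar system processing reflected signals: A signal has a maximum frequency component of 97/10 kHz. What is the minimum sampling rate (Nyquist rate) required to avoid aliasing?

By the Nyquist-Shannon sampling theorem,
the minimum sampling rate (Nyquist rate) must be at least 2 * f_max.
Nyquist rate = 2 * 97/10 kHz = 97/5 kHz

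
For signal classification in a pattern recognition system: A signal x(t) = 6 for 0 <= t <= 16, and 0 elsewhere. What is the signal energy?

Energy = integral of |x(t)|^2 dt over the signal duration
= 6^2 * 16 = 36 * 16 = 576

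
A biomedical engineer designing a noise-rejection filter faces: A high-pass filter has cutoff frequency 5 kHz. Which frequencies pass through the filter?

A high-pass filter passes all frequencies above the cutoff frequency 5 kHz and attenuates lower frequencies.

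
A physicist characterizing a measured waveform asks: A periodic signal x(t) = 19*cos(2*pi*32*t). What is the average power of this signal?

Average power of A*cos(wt) is A^2/2.
P = 19^2 / 2 = 361/2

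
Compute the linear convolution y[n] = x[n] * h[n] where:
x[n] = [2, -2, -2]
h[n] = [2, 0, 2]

y[n] = sum_k x[k]*h[n-k]. Output length = len(x) + len(h) - 1 = 3 + 3 - 1 = 5.
y[0] = 2*2 = 4
y[1] = -2*2 + 2*0 = -4
y[2] = -2*2 + -2*0 + 2*2 = 0
y[3] = -2*0 + -2*2 = -4
y[4] = -2*2 = -4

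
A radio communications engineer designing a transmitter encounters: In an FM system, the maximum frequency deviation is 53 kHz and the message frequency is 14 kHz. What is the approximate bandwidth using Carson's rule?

Carson's rule: BW = 2*(delta_f + f_m)
= 2*(53 + 14) kHz = 134 kHz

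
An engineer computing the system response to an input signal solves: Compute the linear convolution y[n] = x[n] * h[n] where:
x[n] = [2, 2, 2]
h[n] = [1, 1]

y[n] = sum_k x[k]*h[n-k]. Output length = len(x) + len(h) - 1 = 3 + 2 - 1 = 4.
y[0] = 2*1 = 2
y[1] = 2*1 + 2*1 = 4
y[2] = 2*1 + 2*1 = 4
y[3] = 2*1 = 2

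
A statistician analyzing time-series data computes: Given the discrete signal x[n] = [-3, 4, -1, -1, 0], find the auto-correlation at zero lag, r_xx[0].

The auto-correlation at zero lag r_xx[0] equals the signal energy.
r_xx[0] = sum of x[n]^2 = (-3)^2 + 4^2 + (-1)^2 + (-1)^2 + 0^2
= 9 + 16 + 1 + 1 + 0 = 27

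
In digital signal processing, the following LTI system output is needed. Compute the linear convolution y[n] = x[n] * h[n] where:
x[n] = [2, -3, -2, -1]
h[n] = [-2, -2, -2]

y[n] = sum_k x[k]*h[n-k]. Output length = len(x) + len(h) - 1 = 4 + 3 - 1 = 6.
y[0] = 2*-2 = -4
y[1] = -3*-2 + 2*-2 = 2
y[2] = -2*-2 + -3*-2 + 2*-2 = 6
y[3] = -1*-2 + -2*-2 + -3*-2 = 12
y[4] = -1*-2 + -2*-2 = 6
y[5] = -1*-2 = 2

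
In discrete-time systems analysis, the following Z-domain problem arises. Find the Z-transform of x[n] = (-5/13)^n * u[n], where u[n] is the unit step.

The Z-transform of a^n * u[n] is z/(z-a) for |z| > |a|.
Here a = -5/13, so X(z) = z/(z - (-5/13)) = 13z/(13z + 5)
ROC: |z| > 5/13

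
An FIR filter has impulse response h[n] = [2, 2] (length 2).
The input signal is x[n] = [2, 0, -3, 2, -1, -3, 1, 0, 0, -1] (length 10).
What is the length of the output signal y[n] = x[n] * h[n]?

For linear convolution, the output length is:
len(y) = len(x) + len(h) - 1 = 10 + 2 - 1 = 11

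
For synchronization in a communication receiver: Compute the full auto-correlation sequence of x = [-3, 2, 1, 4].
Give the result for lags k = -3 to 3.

r_xx[k] = sum_m x[m]*x[m+k], indexed from 0, for k = -3 to 3:
  r_xx[-3] = x[3]*x[0] = -12
  r_xx[-2] = x[2]*x[0] + x[3]*x[1] = 5
  r_xx[-1] = x[1]*x[0] + x[2]*x[1] + x[3]*x[2] = 0
  r_xx[0] = x[0]*x[0] + x[1]*x[1] + x[2]*x[2] + x[3]*x[3] = 30
  r_xx[1] = x[0]*x[1] + x[1]*x[2] + x[2]*x[3] = 0
  r_xx[2] = x[0]*x[2] + x[1]*x[3] = 5
  r_xx[3] = x[0]*x[3] = -12
r_xx = [-12, 5, 0, 30, 0, 5, -12]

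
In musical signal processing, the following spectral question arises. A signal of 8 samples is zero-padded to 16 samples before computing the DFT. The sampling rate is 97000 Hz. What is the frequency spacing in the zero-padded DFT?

Original DFT: N = 8, resolution = f_s/N = 97000/8 = 12125 Hz
Zero-padded DFT: N = 16, resolution = f_s/N = 97000/16 = 12125/2 Hz
Zero-padding interpolates the spectrum (finer frequency grid)
but does NOT improve the true spectral resolution (ability to resolve close frequencies).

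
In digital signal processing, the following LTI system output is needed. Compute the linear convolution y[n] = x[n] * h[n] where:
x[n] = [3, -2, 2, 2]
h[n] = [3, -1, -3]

y[n] = sum_k x[k]*h[n-k]. Output length = len(x) + len(h) - 1 = 4 + 3 - 1 = 6.
y[0] = 3*3 = 9
y[1] = -2*3 + 3*-1 = -9
y[2] = 2*3 + -2*-1 + 3*-3 = -1
y[3] = 2*3 + 2*-1 + -2*-3 = 10
y[4] = 2*-1 + 2*-3 = -8
y[5] = 2*-3 = -6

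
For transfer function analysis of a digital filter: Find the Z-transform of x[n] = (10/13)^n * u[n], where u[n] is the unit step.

The Z-transform of a^n * u[n] is z/(z-a) for |z| > |a|.
Here a = 10/13, so X(z) = z/(z - (10/13)) = 13z/(13z - 10)
ROC: |z| > 10/13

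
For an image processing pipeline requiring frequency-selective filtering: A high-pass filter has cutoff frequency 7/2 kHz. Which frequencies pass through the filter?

A high-pass filter passes all frequencies above the cutoff frequency 7/2 kHz and attenuates lower frequencies.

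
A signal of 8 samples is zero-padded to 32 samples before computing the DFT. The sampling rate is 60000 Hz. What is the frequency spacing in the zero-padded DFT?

Original DFT: N = 8, resolution = f_s/N = 60000/8 = 7500 Hz
Zero-padded DFT: N = 32, resolution = f_s/N = 60000/32 = 1875 Hz
Zero-padding interpolates the spectrum (finer frequency grid)
but does NOT improve the true spectral resolution (ability to resolve close frequencies).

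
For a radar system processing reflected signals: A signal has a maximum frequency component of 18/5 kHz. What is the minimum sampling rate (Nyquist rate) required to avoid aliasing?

By the Nyquist-Shannon sampling theorem,
the minimum sampling rate (Nyquist rate) must be at least 2 * f_max.
Nyquist rate = 2 * 18/5 kHz = 36/5 kHz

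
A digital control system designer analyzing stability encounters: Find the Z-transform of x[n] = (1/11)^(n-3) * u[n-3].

Time-shifting property: if X(z) = Z{x[n]}, then Z{x[n-d]} = z^(-d) * X(z)
X(z) = z/(z - 1/11) for x[n] = (1/11)^n * u[n]
Z{x[n-3]} = z^(-3) * z/(z - 1/11) = z^(-2)/(z - 1/11)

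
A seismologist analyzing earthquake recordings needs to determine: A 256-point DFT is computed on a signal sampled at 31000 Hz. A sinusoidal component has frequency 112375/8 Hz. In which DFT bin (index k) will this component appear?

DFT frequency resolution = f_s/N = 31000/256 = 3875/32 Hz
Bin index k = f_signal / resolution = 112375/8 / 3875/32 = 116
The signal frequency 112375/8 Hz falls in DFT bin k = 116.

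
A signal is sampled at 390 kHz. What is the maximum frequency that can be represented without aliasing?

The maximum frequency that can be represented without aliasing
is the Nyquist frequency: f_max = f_s / 2 = 390 kHz / 2 = 195 kHz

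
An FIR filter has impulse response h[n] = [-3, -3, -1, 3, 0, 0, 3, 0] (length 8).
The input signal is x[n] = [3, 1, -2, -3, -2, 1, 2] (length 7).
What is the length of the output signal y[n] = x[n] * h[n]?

For linear convolution, the output length is:
len(y) = len(x) + len(h) - 1 = 7 + 8 - 1 = 14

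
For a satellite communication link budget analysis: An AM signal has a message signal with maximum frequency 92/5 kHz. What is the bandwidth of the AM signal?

In AM (double-sideband), the bandwidth is twice the message frequency.
BW = 2 * f_m = 2 * 92/5 kHz = 184/5 kHz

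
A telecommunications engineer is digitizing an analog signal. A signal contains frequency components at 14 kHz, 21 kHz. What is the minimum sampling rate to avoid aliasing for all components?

The highest frequency component is f_max = 21 kHz.
Nyquist rate = 2 * f_max = 2 * 21 kHz = 42 kHz.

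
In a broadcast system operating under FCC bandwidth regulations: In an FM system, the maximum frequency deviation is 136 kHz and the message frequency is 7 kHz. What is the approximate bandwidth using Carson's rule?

Carson's rule: BW = 2*(delta_f + f_m)
= 2*(136 + 7) kHz = 286 kHz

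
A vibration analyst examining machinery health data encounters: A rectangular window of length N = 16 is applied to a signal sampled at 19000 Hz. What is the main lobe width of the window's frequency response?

For a rectangular window of length N,
the main lobe width in frequency is 2*f_s/N.
= 2*19000/16 = 2375 Hz
This determines the minimum frequency separation for resolving two sinusoids.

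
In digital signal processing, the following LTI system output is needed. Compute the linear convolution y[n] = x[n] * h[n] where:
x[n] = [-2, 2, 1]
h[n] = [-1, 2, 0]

y[n] = sum_k x[k]*h[n-k]. Output length = len(x) + len(h) - 1 = 3 + 3 - 1 = 5.
y[0] = -2*-1 = 2
y[1] = 2*-1 + -2*2 = -6
y[2] = 1*-1 + 2*2 + -2*0 = 3
y[3] = 1*2 + 2*0 = 2
y[4] = 1*0 = 0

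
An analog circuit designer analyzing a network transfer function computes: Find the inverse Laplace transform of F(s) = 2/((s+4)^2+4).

Standard pair: w/((s+a)^2+w^2) <-> e^(-at)*sin(wt)*u(t)
With a=4, w=2: f(t) = e^(-4t)*sin(2t)*u(t)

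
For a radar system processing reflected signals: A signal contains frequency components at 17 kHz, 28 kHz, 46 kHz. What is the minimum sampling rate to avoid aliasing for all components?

The highest frequency component is f_max = 46 kHz.
Nyquist rate = 2 * f_max = 2 * 46 kHz = 92 kHz.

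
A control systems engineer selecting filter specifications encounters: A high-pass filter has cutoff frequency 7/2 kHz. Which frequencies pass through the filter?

A high-pass filter passes all frequencies above the cutoff frequency 7/2 kHz and attenuates lower frequencies.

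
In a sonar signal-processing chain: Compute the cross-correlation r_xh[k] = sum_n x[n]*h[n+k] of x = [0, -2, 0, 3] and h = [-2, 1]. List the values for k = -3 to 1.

Both sequences indexed from 0 and zero outside their support.
Lags with overlap: k = -3 to 1.
  r_xh[-3] = x[3]*h[0] = -6
  r_xh[-2] = x[2]*h[0] + x[3]*h[1] = 3
  r_xh[-1] = x[1]*h[0] + x[2]*h[1] = 4
  r_xh[0] = x[0]*h[0] + x[1]*h[1] = -2
  r_xh[1] = x[0]*h[1] = 0
r_xh = [-6, 3, 4, -2, 0] (for k = -3, ..., 1)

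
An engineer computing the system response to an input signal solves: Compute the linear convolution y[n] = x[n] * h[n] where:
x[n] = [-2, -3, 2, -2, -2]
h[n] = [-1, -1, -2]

y[n] = sum_k x[k]*h[n-k]. Output length = len(x) + len(h) - 1 = 5 + 3 - 1 = 7.
y[0] = -2*-1 = 2
y[1] = -3*-1 + -2*-1 = 5
y[2] = 2*-1 + -3*-1 + -2*-2 = 5
y[3] = -2*-1 + 2*-1 + -3*-2 = 6
y[4] = -2*-1 + -2*-1 + 2*-2 = 0
y[5] = -2*-1 + -2*-2 = 6
y[6] = -2*-2 = 4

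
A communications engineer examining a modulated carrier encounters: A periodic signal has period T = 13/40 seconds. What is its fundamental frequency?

The fundamental frequency is the reciprocal of the period.
f = 1/T = 1/(13/40) = 40/13 Hz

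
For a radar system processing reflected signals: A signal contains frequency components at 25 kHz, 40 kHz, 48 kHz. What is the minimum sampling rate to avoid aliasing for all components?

The highest frequency component is f_max = 48 kHz.
Nyquist rate = 2 * f_max = 2 * 48 kHz = 96 kHz.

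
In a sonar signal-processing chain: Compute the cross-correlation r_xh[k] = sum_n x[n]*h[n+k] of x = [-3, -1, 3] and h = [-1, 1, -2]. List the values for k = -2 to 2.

Both sequences indexed from 0 and zero outside their support.
Lags with overlap: k = -2 to 2.
  r_xh[-2] = x[2]*h[0] = -3
  r_xh[-1] = x[1]*h[0] + x[2]*h[1] = 4
  r_xh[0] = x[0]*h[0] + x[1]*h[1] + x[2]*h[2] = -4
  r_xh[1] = x[0]*h[1] + x[1]*h[2] = -1
  r_xh[2] = x[0]*h[2] = 6
r_xh = [-3, 4, -4, -1, 6] (for k = -2, ..., 2)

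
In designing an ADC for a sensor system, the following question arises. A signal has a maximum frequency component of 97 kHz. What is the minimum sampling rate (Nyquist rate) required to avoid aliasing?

By the Nyquist-Shannon sampling theorem,
the minimum sampling rate (Nyquist rate) must be at least 2 * f_max.
Nyquist rate = 2 * 97 kHz = 194 kHz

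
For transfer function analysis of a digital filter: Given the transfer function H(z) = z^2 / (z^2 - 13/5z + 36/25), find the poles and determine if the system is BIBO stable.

Poles are roots of the denominator: z^2 - 13/5z + 36/25 = 0.
Quadratic formula: z = [-(-13/5) +/- sqrt((-13/5)^2 - 4*(36/25))] / 2
Discriminant = 169/25 - 144/25 = 1; sqrt = 1.
z = (13/5 +/- 1) / 2 => z = 9/5 or z = 4/5.
|p1| = 9/5, |p2| = 4/5.
For BIBO stability, all poles must lie inside the unit circle (|p| < 1).
System is UNSTABLE since at least one |p| >= 1.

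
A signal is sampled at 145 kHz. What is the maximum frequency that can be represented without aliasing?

The maximum frequency that can be represented without aliasing
is the Nyquist frequency: f_max = f_s / 2 = 145 kHz / 2 = 145/2 kHz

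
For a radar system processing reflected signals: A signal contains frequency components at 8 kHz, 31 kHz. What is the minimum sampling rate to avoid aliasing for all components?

The highest frequency component is f_max = 31 kHz.
Nyquist rate = 2 * f_max = 2 * 31 kHz = 62 kHz.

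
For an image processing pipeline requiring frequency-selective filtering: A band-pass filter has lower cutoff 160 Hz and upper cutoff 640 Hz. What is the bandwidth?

Bandwidth = f_high - f_low
= 640 Hz - 160 Hz = 480 Hz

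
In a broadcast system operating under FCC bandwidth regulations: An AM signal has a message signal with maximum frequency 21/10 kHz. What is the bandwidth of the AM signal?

In AM (double-sideband), the bandwidth is twice the message frequency.
BW = 2 * f_m = 2 * 21/10 kHz = 21/5 kHz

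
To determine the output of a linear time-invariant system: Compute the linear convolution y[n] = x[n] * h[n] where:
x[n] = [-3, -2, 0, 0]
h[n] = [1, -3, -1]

y[n] = sum_k x[k]*h[n-k]. Output length = len(x) + len(h) - 1 = 4 + 3 - 1 = 6.
y[0] = -3*1 = -3
y[1] = -2*1 + -3*-3 = 7
y[2] = 0*1 + -2*-3 + -3*-1 = 9
y[3] = 0*1 + 0*-3 + -2*-1 = 2
y[4] = 0*-3 + 0*-1 = 0
y[5] = 0*-1 = 0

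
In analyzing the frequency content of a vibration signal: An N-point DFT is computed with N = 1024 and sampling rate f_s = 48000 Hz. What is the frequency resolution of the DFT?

DFT frequency resolution = f_s / N
= 48000 / 1024 = 375/8 Hz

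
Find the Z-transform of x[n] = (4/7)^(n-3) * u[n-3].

Time-shifting property: if X(z) = Z{x[n]}, then Z{x[n-d]} = z^(-d) * X(z)
X(z) = z/(z - 4/7) for x[n] = (4/7)^n * u[n]
Z{x[n-3]} = z^(-3) * z/(z - 4/7) = z^(-2)/(z - 4/7)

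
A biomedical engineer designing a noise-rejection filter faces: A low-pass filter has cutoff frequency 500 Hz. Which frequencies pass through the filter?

A low-pass filter passes all frequencies below the cutoff frequency 500 Hz and attenuates higher frequencies.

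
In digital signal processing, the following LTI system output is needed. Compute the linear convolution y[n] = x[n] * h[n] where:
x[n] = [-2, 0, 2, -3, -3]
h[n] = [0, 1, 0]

y[n] = sum_k x[k]*h[n-k]. Output length = len(x) + len(h) - 1 = 5 + 3 - 1 = 7.
y[0] = -2*0 = 0
y[1] = 0*0 + -2*1 = -2
y[2] = 2*0 + 0*1 + -2*0 = 0
y[3] = -3*0 + 2*1 + 0*0 = 2
y[4] = -3*0 + -3*1 + 2*0 = -3
y[5] = -3*1 + -3*0 = -3
y[6] = -3*0 = 0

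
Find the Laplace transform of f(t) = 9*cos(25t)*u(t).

Standard pair: cos(wt)*u(t) <-> s/(s^2+w^2)
With w = 25: L{9*cos(25t)*u(t)} = 9s/(s^2+625)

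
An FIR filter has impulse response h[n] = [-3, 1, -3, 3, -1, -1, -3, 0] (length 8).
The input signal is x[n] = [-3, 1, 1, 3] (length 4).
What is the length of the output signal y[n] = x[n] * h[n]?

For linear convolution, the output length is:
len(y) = len(x) + len(h) - 1 = 4 + 8 - 1 = 11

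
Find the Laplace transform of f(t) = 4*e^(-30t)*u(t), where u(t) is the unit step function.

Standard Laplace transform pair:
e^(-at)*u(t) <-> 1/(s+a)
With a = 30: L{4*e^(-30t)*u(t)} = 4/(s+30), ROC: Re(s) > -30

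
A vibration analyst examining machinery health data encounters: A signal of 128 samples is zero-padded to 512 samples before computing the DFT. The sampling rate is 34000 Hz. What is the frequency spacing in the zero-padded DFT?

Original DFT: N = 128, resolution = f_s/N = 34000/128 = 2125/8 Hz
Zero-padded DFT: N = 512, resolution = f_s/N = 34000/512 = 2125/32 Hz
Zero-padding interpolates the spectrum (finer frequency grid)
but does NOT improve the true spectral resolution (ability to resolve close frequencies).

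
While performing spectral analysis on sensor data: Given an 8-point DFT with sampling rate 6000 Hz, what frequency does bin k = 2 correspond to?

The frequency of DFT bin k is: f_k = k * f_s / N
f_2 = 2 * 6000 / 8 = 1500 Hz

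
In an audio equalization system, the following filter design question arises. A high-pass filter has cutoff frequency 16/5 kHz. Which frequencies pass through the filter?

A high-pass filter passes all frequencies above the cutoff frequency 16/5 kHz and attenuates lower frequencies.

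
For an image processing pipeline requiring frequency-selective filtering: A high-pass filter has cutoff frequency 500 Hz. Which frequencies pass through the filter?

A high-pass filter passes all frequencies above the cutoff frequency 500 Hz and attenuates lower frequencies.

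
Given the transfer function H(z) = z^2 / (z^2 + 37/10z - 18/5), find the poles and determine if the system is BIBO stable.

Poles are roots of the denominator: z^2 + 37/10z - 18/5 = 0.
Quadratic formula: z = [-(37/10) +/- sqrt((37/10)^2 - 4*(-18/5))] / 2
Discriminant = 1369/100 + 72/5 = 2809/100; sqrt = 53/10.
z = (-37/10 +/- 53/10) / 2 => z = 4/5 or z = -9/2.
|p1| = 9/2, |p2| = 4/5.
For BIBO stability, all poles must lie inside the unit circle (|p| < 1).
System is UNSTABLE since at least one |p| >= 1.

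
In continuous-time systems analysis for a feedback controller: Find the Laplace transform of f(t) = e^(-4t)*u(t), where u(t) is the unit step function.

Standard Laplace transform pair:
e^(-at)*u(t) <-> 1/(s+a)
With a = 4: L{e^(-4t)*u(t)} = 1/(s+4), ROC: Re(s) > -4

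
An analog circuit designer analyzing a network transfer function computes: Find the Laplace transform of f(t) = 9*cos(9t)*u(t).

Standard pair: cos(wt)*u(t) <-> s/(s^2+w^2)
With w = 9: L{9*cos(9t)*u(t)} = 9s/(s^2+81)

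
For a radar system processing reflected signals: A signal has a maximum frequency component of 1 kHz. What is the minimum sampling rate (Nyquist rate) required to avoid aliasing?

By the Nyquist-Shannon sampling theorem,
the minimum sampling rate (Nyquist rate) must be at least 2 * f_max.
Nyquist rate = 2 * 1 kHz = 2 kHz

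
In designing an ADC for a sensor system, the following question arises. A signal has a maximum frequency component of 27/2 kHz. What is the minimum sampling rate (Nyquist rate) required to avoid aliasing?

By the Nyquist-Shannon sampling theorem,
the minimum sampling rate (Nyquist rate) must be at least 2 * f_max.
Nyquist rate = 2 * 27/2 kHz = 27 kHz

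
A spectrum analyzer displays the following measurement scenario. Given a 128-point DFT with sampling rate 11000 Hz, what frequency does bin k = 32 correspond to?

The frequency of DFT bin k is: f_k = k * f_s / N
f_32 = 32 * 11000 / 128 = 2750 Hz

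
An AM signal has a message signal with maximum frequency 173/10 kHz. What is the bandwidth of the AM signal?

In AM (double-sideband), the bandwidth is twice the message frequency.
BW = 2 * f_m = 2 * 173/10 kHz = 173/5 kHz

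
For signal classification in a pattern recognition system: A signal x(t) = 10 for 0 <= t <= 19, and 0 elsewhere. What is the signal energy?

Energy = integral of |x(t)|^2 dt over the signal duration
= 10^2 * 19 = 100 * 19 = 1900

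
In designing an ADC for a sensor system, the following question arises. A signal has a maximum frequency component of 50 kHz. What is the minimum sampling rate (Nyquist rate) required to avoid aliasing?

By the Nyquist-Shannon sampling theorem,
the minimum sampling rate (Nyquist rate) must be at least 2 * f_max.
Nyquist rate = 2 * 50 kHz = 100 kHz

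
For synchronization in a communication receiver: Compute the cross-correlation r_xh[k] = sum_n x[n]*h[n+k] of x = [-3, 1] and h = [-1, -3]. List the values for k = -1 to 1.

Both sequences indexed from 0 and zero outside their support.
Lags with overlap: k = -1 to 1.
  r_xh[-1] = x[1]*h[0] = -1
  r_xh[0] = x[0]*h[0] + x[1]*h[1] = 0
  r_xh[1] = x[0]*h[1] = 9
r_xh = [-1, 0, 9] (for k = -1, ..., 1)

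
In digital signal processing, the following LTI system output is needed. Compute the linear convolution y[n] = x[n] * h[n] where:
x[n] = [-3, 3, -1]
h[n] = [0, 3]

y[n] = sum_k x[k]*h[n-k]. Output length = len(x) + len(h) - 1 = 3 + 2 - 1 = 4.
y[0] = -3*0 = 0
y[1] = 3*0 + -3*3 = -9
y[2] = -1*0 + 3*3 = 9
y[3] = -1*3 = -3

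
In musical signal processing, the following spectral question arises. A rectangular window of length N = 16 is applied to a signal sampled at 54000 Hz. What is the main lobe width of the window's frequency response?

For a rectangular window of length N,
the main lobe width in frequency is 2*f_s/N.
= 2*54000/16 = 6750 Hz
This determines the minimum frequency separation for resolving two sinusoids.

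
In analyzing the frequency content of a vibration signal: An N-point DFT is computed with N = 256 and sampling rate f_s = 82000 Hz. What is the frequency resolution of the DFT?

DFT frequency resolution = f_s / N
= 82000 / 256 = 5125/16 Hz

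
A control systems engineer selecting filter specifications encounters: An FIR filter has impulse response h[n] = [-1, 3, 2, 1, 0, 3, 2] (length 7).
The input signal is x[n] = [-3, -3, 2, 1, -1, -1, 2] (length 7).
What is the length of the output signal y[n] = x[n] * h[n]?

For linear convolution, the output length is:
len(y) = len(x) + len(h) - 1 = 7 + 7 - 1 = 13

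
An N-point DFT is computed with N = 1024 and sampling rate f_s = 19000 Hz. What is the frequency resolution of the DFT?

DFT frequency resolution = f_s / N
= 19000 / 1024 = 2375/128 Hz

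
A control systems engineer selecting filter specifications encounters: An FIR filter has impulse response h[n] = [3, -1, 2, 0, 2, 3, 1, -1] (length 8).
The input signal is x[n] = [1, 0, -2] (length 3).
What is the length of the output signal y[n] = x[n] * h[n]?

For linear convolution, the output length is:
len(y) = len(x) + len(h) - 1 = 3 + 8 - 1 = 10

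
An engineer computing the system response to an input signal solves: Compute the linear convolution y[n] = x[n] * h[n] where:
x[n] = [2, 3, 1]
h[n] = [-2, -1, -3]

y[n] = sum_k x[k]*h[n-k]. Output length = len(x) + len(h) - 1 = 3 + 3 - 1 = 5.
y[0] = 2*-2 = -4
y[1] = 3*-2 + 2*-1 = -8
y[2] = 1*-2 + 3*-1 + 2*-3 = -11
y[3] = 1*-1 + 3*-3 = -10
y[4] = 1*-3 = -3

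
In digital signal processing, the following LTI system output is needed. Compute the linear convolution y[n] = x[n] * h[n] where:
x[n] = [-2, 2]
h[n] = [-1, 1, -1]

y[n] = sum_k x[k]*h[n-k]. Output length = len(x) + len(h) - 1 = 2 + 3 - 1 = 4.
y[0] = -2*-1 = 2
y[1] = 2*-1 + -2*1 = -4
y[2] = 2*1 + -2*-1 = 4
y[3] = 2*-1 = -2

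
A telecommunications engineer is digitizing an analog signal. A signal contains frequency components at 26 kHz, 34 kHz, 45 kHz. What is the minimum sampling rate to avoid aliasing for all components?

The highest frequency component is f_max = 45 kHz.
Nyquist rate = 2 * f_max = 2 * 45 kHz = 90 kHz.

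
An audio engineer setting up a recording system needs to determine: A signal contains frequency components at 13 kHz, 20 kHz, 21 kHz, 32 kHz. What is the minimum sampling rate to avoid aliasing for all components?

The highest frequency component is f_max = 32 kHz.
Nyquist rate = 2 * f_max = 2 * 32 kHz = 64 kHz.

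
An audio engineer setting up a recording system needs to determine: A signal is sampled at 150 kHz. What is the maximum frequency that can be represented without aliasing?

The maximum frequency that can be represented without aliasing
is the Nyquist frequency: f_max = f_s / 2 = 150 kHz / 2 = 75 kHz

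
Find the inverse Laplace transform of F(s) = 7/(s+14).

Standard pair: k/(s+a) <-> k*e^(-at)*u(t)
With k=7, a=14: f(t) = 7*e^(-14t)*u(t)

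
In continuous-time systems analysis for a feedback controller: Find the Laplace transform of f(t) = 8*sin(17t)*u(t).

Standard pair: sin(wt)*u(t) <-> w/(s^2+w^2)
With w = 17: L{8*sin(17t)*u(t)} = 136/(s^2+289)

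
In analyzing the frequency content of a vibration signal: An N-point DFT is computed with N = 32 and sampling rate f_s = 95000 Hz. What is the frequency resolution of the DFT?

DFT frequency resolution = f_s / N
= 95000 / 32 = 11875/4 Hz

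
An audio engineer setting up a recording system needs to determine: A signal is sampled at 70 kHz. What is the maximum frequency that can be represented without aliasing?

The maximum frequency that can be represented without aliasing
is the Nyquist frequency: f_max = f_s / 2 = 70 kHz / 2 = 35 kHz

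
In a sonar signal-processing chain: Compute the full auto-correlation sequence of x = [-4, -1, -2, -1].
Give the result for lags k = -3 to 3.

r_xx[k] = sum_m x[m]*x[m+k], indexed from 0, for k = -3 to 3:
  r_xx[-3] = x[3]*x[0] = 4
  r_xx[-2] = x[2]*x[0] + x[3]*x[1] = 9
  r_xx[-1] = x[1]*x[0] + x[2]*x[1] + x[3]*x[2] = 8
  r_xx[0] = x[0]*x[0] + x[1]*x[1] + x[2]*x[2] + x[3]*x[3] = 22
  r_xx[1] = x[0]*x[1] + x[1]*x[2] + x[2]*x[3] = 8
  r_xx[2] = x[0]*x[2] + x[1]*x[3] = 9
  r_xx[3] = x[0]*x[3] = 4
r_xx = [4, 9, 8, 22, 8, 9, 4]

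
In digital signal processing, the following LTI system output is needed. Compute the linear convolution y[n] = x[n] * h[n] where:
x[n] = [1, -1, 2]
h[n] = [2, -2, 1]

y[n] = sum_k x[k]*h[n-k]. Output length = len(x) + len(h) - 1 = 3 + 3 - 1 = 5.
y[0] = 1*2 = 2
y[1] = -1*2 + 1*-2 = -4
y[2] = 2*2 + -1*-2 + 1*1 = 7
y[3] = 2*-2 + -1*1 = -5
y[4] = 2*1 = 2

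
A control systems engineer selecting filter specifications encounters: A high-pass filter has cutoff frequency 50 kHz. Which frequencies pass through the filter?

A high-pass filter passes all frequencies above the cutoff frequency 50 kHz and attenuates lower frequencies.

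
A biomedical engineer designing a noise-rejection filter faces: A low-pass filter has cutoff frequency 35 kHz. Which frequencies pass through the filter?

A low-pass filter passes all frequencies below the cutoff frequency 35 kHz and attenuates higher frequencies.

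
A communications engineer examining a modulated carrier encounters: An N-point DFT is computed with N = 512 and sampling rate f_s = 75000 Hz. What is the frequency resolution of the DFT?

DFT frequency resolution = f_s / N
= 75000 / 512 = 9375/64 Hz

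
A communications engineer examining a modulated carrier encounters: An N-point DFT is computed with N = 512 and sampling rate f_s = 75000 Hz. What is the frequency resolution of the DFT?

DFT frequency resolution = f_s / N
= 75000 / 512 = 9375/64 Hz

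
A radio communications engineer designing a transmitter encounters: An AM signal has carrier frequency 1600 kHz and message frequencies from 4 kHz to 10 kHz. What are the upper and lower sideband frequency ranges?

Upper sideband (USB) = fc + [fm_low, fm_high] = 1600 + [4, 10] = [1604, 1610] kHz
Lower sideband (LSB) = fc - [fm_high, fm_low] = 1600 - [10, 4] = [1590, 1596] kHz
Total occupied spectrum: 1590 kHz to 1610 kHz (plus carrier at 1600 kHz)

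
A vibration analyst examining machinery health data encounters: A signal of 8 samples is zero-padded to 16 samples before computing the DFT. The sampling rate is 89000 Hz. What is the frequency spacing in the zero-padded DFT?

Original DFT: N = 8, resolution = f_s/N = 89000/8 = 11125 Hz
Zero-padded DFT: N = 16, resolution = f_s/N = 89000/16 = 11125/2 Hz
Zero-padding interpolates the spectrum (finer frequency grid)
but does NOT improve the true spectral resolution (ability to resolve close frequencies).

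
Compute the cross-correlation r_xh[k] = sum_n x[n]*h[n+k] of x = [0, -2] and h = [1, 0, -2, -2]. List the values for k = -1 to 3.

Both sequences indexed from 0 and zero outside their support.
Lags with overlap: k = -1 to 3.
  r_xh[-1] = x[1]*h[0] = -2
  r_xh[0] = x[0]*h[0] + x[1]*h[1] = 0
  r_xh[1] = x[0]*h[1] + x[1]*h[2] = 4
  r_xh[2] = x[0]*h[2] + x[1]*h[3] = 4
  r_xh[3] = x[0]*h[3] = 0
r_xh = [-2, 0, 4, 4, 0] (for k = -1, ..., 3)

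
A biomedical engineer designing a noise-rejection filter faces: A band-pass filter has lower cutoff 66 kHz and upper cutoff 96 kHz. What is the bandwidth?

Bandwidth = f_high - f_low
= 96 kHz - 66 kHz = 30 kHz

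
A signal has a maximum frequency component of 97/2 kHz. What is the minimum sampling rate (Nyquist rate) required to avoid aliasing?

By the Nyquist-Shannon sampling theorem,
the minimum sampling rate (Nyquist rate) must be at least 2 * f_max.
Nyquist rate = 2 * 97/2 kHz = 97 kHz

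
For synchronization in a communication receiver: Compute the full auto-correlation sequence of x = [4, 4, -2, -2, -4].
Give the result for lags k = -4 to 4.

r_xx[k] = sum_m x[m]*x[m+k], indexed from 0, for k = -4 to 4:
  r_xx[-4] = x[4]*x[0] = -16
  r_xx[-3] = x[3]*x[0] + x[4]*x[1] = -24
  r_xx[-2] = x[2]*x[0] + x[3]*x[1] + x[4]*x[2] = -8
  r_xx[-1] = x[1]*x[0] + x[2]*x[1] + x[3]*x[2] + x[4]*x[3] = 20
  r_xx[0] = x[0]*x[0] + x[1]*x[1] + x[2]*x[2] + x[3]*x[3] + x[4]*x[4] = 56
  r_xx[1] = x[0]*x[1] + x[1]*x[2] + x[2]*x[3] + x[3]*x[4] = 20
  r_xx[2] = x[0]*x[2] + x[1]*x[3] + x[2]*x[4] = -8
  r_xx[3] = x[0]*x[3] + x[1]*x[4] = -24
  r_xx[4] = x[0]*x[4] = -16
r_xx = [-16, -24, -8, 20, 56, 20, -8, -24, -16]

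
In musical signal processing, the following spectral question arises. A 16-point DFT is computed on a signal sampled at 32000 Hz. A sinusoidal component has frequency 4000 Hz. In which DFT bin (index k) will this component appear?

DFT frequency resolution = f_s/N = 32000/16 = 2000 Hz
Bin index k = f_signal / resolution = 4000 / 2000 = 2
The signal frequency 4000 Hz falls in DFT bin k = 2.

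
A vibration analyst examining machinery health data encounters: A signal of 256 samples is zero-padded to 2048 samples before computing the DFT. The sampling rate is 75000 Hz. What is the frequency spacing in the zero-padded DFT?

Original DFT: N = 256, resolution = f_s/N = 75000/256 = 9375/32 Hz
Zero-padded DFT: N = 2048, resolution = f_s/N = 75000/2048 = 9375/256 Hz
Zero-padding interpolates the spectrum (finer frequency grid)
but does NOT improve the true spectral resolution (ability to resolve close frequencies).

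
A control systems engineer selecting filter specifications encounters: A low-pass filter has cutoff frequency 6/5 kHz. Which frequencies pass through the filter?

A low-pass filter passes all frequencies below the cutoff frequency 6/5 kHz and attenuates higher frequencies.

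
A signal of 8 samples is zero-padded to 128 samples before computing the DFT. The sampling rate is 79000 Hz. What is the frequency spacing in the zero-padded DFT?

Original DFT: N = 8, resolution = f_s/N = 79000/8 = 9875 Hz
Zero-padded DFT: N = 128, resolution = f_s/N = 79000/128 = 9875/16 Hz
Zero-padding interpolates the spectrum (finer frequency grid)
but does NOT improve the true spectral resolution (ability to resolve close frequencies).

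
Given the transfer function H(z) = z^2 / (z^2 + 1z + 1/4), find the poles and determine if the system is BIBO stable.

Poles are roots of the denominator: z^2 + 1z + 1/4 = 0.
Quadratic formula: z = [-(1) +/- sqrt((1)^2 - 4*(1/4))] / 2
Discriminant = 1 - 1 = 0; sqrt = 0.
z = (-1 +/- 0) / 2 = -1/2 (repeated root).
|p1| = 1/2, |p2| = 1/2.
For BIBO stability, all poles must lie inside the unit circle (|p| < 1).
System is STABLE since both |p| < 1.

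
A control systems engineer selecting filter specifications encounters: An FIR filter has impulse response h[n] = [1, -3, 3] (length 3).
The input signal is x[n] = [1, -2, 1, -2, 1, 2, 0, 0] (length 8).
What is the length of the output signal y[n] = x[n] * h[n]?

For linear convolution, the output length is:
len(y) = len(x) + len(h) - 1 = 8 + 3 - 1 = 10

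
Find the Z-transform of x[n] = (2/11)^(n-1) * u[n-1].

Time-shifting property: if X(z) = Z{x[n]}, then Z{x[n-d]} = z^(-d) * X(z)
X(z) = z/(z - 2/11) for x[n] = (2/11)^n * u[n]
Z{x[n-1]} = z^(-1) * z/(z - 2/11) = 1/(z - 2/11)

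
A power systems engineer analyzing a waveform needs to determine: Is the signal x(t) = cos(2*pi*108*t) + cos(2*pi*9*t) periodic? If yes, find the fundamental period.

f1 = 108 Hz, f2 = 9 Hz
Period T1 = 1/108, T2 = 1/9
Ratio T1/T2 = 9/108, which is rational.
The signal is periodic with fundamental period T = 1/GCD(108,9) = 1/9 s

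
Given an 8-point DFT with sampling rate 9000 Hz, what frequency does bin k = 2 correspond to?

The frequency of DFT bin k is: f_k = k * f_s / N
f_2 = 2 * 9000 / 8 = 2250 Hz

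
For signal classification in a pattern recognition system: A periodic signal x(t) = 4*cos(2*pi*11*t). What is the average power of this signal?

Average power of A*cos(wt) is A^2/2.
P = 4^2 / 2 = 16/2 = 8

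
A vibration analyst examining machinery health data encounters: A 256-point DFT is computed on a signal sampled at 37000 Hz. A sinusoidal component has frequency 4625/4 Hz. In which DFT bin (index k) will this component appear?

DFT frequency resolution = f_s/N = 37000/256 = 4625/32 Hz
Bin index k = f_signal / resolution = 4625/4 / 4625/32 = 8
The signal frequency 4625/4 Hz falls in DFT bin k = 8.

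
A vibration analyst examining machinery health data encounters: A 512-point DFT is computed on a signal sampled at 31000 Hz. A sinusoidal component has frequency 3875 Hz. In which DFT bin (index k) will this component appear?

DFT frequency resolution = f_s/N = 31000/512 = 3875/64 Hz
Bin index k = f_signal / resolution = 3875 / 3875/64 = 64
The signal frequency 3875 Hz falls in DFT bin k = 64.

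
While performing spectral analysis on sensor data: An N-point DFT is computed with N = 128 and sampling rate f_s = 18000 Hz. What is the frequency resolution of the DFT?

DFT frequency resolution = f_s / N
= 18000 / 128 = 1125/8 Hz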